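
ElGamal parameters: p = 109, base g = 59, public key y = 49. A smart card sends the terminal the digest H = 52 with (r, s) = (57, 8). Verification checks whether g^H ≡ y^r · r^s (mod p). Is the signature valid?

Left side g^H mod p:
Squares mod 109: 59^1≡59, 59^2≡102, 59^4≡49, 59^8≡3, 59^16≡9, 59^32≡81
52 = 32 + 16 + 4, so 59^52 ≡ 81·9·49 ≡ 78 (mod 109)
Right side y^r · r^s mod p:
Squares mod 109: 49^1≡49, 49^2≡3, 49^4≡9, 49^8≡81, 49^16≡21, 49^32≡5
57 = 32 + 16 + 8 + 1, so 49^57 ≡ 5·21·81·49 ≡ 38 (mod 109)
Squares mod 109: 57^1≡57, 57^2≡88, 57^4≡5, 57^8≡25
57^8 ≡ 25 (mod 109)
38·25 = 950 ≡ 78 (mod 109)
78 ≡ 78 (mod 109), so the signature is genuine.

valid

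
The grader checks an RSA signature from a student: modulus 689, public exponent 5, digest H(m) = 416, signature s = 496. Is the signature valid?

invalid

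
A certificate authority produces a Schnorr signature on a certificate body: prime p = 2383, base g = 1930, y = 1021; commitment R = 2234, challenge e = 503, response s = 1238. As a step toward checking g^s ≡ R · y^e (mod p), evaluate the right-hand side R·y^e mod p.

1021^2 = 1042441 ≡ 1070
1021^4 ≡ 1070^2 = 1144900 ≡ 1060
1021^8 ≡ 1060^2 = 1123600 ≡ 1207
1021^16 ≡ 1207^2 = 1456849 ≡ 836
1021^32 ≡ 836^2 = 698896 ≡ 677
1021^64 ≡ 677^2 = 458329 ≡ 793
1021^128 ≡ 793^2 = 628849 ≡ 2120
1021^256 ≡ 2120^2 = 4494400 ≡ 62
503 = 256 + 128 + 64 + 32 + 16 + 4 + 2 + 1, so 1021^503 ≡ 62·2120·793·677·836·1060·1070·1021 ≡ 1515 (mod 2383)
R · y^e ≡ 2234·1515 = 3384510 ≡ 650 (mod 2383)

650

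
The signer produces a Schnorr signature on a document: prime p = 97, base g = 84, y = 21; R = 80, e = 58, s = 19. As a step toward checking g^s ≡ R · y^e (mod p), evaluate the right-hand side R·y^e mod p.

60

21^2 = 441 ≡ 53
21^4 ≡ 53^2 = 2809 ≡ 93
21^8 ≡ 93^2 = 8649 ≡ 16
21^16 ≡ 16^2 = 256 ≡ 62
21^32 ≡ 62^2 = 3844 ≡ 61
58 = 32 + 16 + 8 + 2, so 21^58 ≡ 61·62·16·53 ≡ 25 (mod 97)
R · y^e ≡ 80·25 = 2000 ≡ 60 (mod 97)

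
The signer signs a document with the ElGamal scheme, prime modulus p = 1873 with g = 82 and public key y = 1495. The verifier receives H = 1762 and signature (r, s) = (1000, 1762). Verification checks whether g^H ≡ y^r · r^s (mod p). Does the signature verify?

Left side g^H mod p:
82^2 = 6724 ≡ 1105
82^4 ≡ 1105^2 = 1221025 ≡ 1702
82^8 ≡ 1702^2 = 2896804 ≡ 1146
82^16 ≡ 1146^2 = 1313316 ≡ 343
82^32 ≡ 343^2 = 117649 ≡ 1523
82^64 ≡ 1523^2 = 2319529 ≡ 755
82^128 ≡ 755^2 = 570025 ≡ 633
82^256 ≡ 633^2 = 400689 ≡ 1740
82^512 ≡ 1740^2 = 3027600 ≡ 832
82^1024 ≡ 832^2 = 692224 ≡ 1087
1762 = 1024 + 512 + 128 + 64 + 32 + 2, so 82^1762 ≡ 1087·832·633·755·1523·1105 ≡ 1590 (mod 1873)
Right side y^r · r^s mod p:
1495^2 = 2235025 ≡ 536
1495^4 ≡ 536^2 = 287296 ≡ 727
1495^8 ≡ 727^2 = 528529 ≡ 343
1495^16 ≡ 343^2 = 117649 ≡ 1523
1495^32 ≡ 1523^2 = 2319529 ≡ 755
1495^64 ≡ 755^2 = 570025 ≡ 633
1495^128 ≡ 633^2 = 400689 ≡ 1740
1495^256 ≡ 1740^2 = 3027600 ≡ 832
1495^512 ≡ 832^2 = 692224 ≡ 1087
1000 = 512 + 256 + 128 + 64 + 32 + 8, so 1495^1000 ≡ 1087·832·1740·633·755·343 ≡ 633 (mod 1873)
1000^2 = 1000000 ≡ 1691
1000^4 ≡ 1691^2 = 2859481 ≡ 1283
1000^8 ≡ 1283^2 = 1646089 ≡ 1595
1000^16 ≡ 1595^2 = 2544025 ≡ 491
1000^32 ≡ 491^2 = 241081 ≡ 1337
1000^64 ≡ 1337^2 = 1787569 ≡ 727
1000^128 ≡ 727^2 = 528529 ≡ 343
1000^256 ≡ 343^2 = 117649 ≡ 1523
1000^512 ≡ 1523^2 = 2319529 ≡ 755
1000^1024 ≡ 755^2 = 570025 ≡ 633
1762 = 1024 + 512 + 128 + 64 + 32 + 2, so 1000^1762 ≡ 633·755·343·727·1337·1691 ≡ 1192 (mod 1873)
633·1192 = 754536 ≡ 1590 (mod 1873)
1590 ≡ 1590 (mod 1873), so the signature is genuine.

verifies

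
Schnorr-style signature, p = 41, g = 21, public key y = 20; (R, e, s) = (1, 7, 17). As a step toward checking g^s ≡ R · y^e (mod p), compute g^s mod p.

8

21^2 = 441 ≡ 31
21^4 ≡ 31^2 = 961 ≡ 18
21^8 ≡ 18^2 = 324 ≡ 37
21^16 ≡ 37^2 = 1369 ≡ 16
17 = 16 + 1, so 21^17 ≡ 16·21 ≡ 8 (mod 41)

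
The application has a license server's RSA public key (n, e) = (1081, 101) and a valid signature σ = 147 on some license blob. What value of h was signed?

426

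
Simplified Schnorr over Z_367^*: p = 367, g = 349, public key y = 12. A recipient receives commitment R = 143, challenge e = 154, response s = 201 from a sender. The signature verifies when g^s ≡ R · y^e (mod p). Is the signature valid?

g^s mod p:
Squares mod 367: 349^1≡349, 349^2≡324, 349^4≡14, 349^8≡196, 349^16≡248, 349^32≡215, 349^64≡350, 349^128≡289
201 = 128 + 64 + 8 + 1, so 349^201 ≡ 289·350·196·349 ≡ 21 (mod 367)
R · y^e mod p:
Squares mod 367: 12^1≡12, 12^2≡144, 12^4≡184, 12^8≡92, 12^16≡23, 12^32≡162, 12^64≡187, 12^128≡104
154 = 128 + 16 + 8 + 2, so 12^154 ≡ 104·23·92·144 ≡ 234 (mod 367)
143·234 = 33462 ≡ 65 (mod 367)
21 ≠ 65; the check fails.

invalid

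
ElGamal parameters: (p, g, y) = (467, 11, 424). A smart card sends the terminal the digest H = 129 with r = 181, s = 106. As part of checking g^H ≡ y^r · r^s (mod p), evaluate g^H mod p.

78

11^2 = 121
11^4 ≡ 121^2 = 14641 ≡ 164
11^8 ≡ 164^2 = 26896 ≡ 277
11^16 ≡ 277^2 = 76729 ≡ 141
11^32 ≡ 141^2 = 19881 ≡ 267
11^64 ≡ 267^2 = 71289 ≡ 305
11^128 ≡ 305^2 = 93025 ≡ 92
129 = 128 + 1, so 11^129 ≡ 92·11 ≡ 78 (mod 467)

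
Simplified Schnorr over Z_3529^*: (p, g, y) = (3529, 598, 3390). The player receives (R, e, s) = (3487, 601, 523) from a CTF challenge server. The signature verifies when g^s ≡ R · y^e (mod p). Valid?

g^s mod p:
Squares mod 3529: 598^1≡598, 598^2≡1175, 598^4≡786, 598^8≡221, 598^16≡2964, 598^32≡1615, 598^64≡294, 598^128≡1740, 598^256≡3247, 598^512≡1886
523 = 512 + 8 + 2 + 1, so 598^523 ≡ 1886·221·1175·598 ≡ 847 (mod 3529)
R · y^e mod p:
Squares mod 3529: 3390^1≡3390, 3390^2≡1676, 3390^4≡3421, 3390^8≡1077, 3390^16≡2417, 3390^32≡1394, 3390^64≡2286, 3390^128≡2876, 3390^256≡2929, 3390^512≡42
601 = 512 + 64 + 16 + 8 + 1, so 3390^601 ≡ 42·2286·2417·1077·3390 ≡ 3329 (mod 3529)
3487·3329 = 11608223 ≡ 1342 (mod 3529)
847 ≠ 1342; the check fails.

no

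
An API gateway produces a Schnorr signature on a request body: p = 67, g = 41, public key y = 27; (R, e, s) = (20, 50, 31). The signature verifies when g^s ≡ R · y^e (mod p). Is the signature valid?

valid

g^s mod p:
41^31 mod 67 = 11
R · y^e mod p:
27^50 mod 67 = 24
20·24 = 480 ≡ 11 (mod 67)
11 ≡ 11 (mod 67); signature holds.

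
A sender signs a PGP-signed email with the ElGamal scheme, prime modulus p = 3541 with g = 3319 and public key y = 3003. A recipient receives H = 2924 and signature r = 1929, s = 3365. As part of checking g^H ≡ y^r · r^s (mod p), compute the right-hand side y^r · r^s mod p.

3411

3003^2 = 9018009 ≡ 2623
3003^4 ≡ 2623^2 = 6880129 ≡ 3507
3003^8 ≡ 3507^2 = 12299049 ≡ 1156
3003^16 ≡ 1156^2 = 1336336 ≡ 1379
3003^32 ≡ 1379^2 = 1901641 ≡ 124
3003^64 ≡ 124^2 = 15376 ≡ 1212
3003^128 ≡ 1212^2 = 1468944 ≡ 2970
3003^256 ≡ 2970^2 = 8820900 ≡ 269
3003^512 ≡ 269^2 = 72361 ≡ 1541
3003^1024 ≡ 1541^2 = 2374681 ≡ 2211
1929 = 1024 + 512 + 256 + 128 + 8 + 1, so 3003^1929 ≡ 2211·1541·269·2970·1156·3003 ≡ 2251 (mod 3541)
1929^2 = 3721041 ≡ 2991
1929^4 ≡ 2991^2 = 8946081 ≡ 1515
1929^8 ≡ 1515^2 = 2295225 ≡ 657
1929^16 ≡ 657^2 = 431649 ≡ 3188
1929^32 ≡ 3188^2 = 10163344 ≡ 674
1929^64 ≡ 674^2 = 454276 ≡ 1028
1929^128 ≡ 1028^2 = 1056784 ≡ 1566
1929^256 ≡ 1566^2 = 2452356 ≡ 1984
1929^512 ≡ 1984^2 = 3936256 ≡ 2205
1929^1024 ≡ 2205^2 = 4862025 ≡ 232
1929^2048 ≡ 232^2 = 53824 ≡ 709
3365 = 2048 + 1024 + 256 + 32 + 4 + 1, so 1929^3365 ≡ 709·232·1984·674·1515·1929 ≡ 55 (mod 3541)
y^r · r^s ≡ 2251·55 = 123805 ≡ 3411 (mod 3541)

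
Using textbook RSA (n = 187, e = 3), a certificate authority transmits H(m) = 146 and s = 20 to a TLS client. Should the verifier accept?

s^2 ≡ 20^2 = 400 ≡ 26
3 = 2 + 1, so s^3 ≡ 26·20 ≡ 146 (mod 187)
146 = H(m), so the signature checks out.

accept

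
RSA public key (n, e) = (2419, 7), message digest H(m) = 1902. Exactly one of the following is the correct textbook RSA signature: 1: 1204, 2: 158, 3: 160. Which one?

3

Candidate 1: 1204^7 mod 2419 = 2289
Candidate 2: 158^7 mod 2419 = 504
Candidate 3: 160^7 mod 2419 = 1902
  → matches H(m) = 1902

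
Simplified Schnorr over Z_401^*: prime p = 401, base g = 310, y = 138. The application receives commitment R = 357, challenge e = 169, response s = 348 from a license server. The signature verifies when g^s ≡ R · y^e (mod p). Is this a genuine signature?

g^s mod p:
310^348 mod 401 = 280
R · y^e mod p:
138^169 mod 401 = 103
357·103 = 36771 ≡ 280 (mod 401)
280 ≡ 280 (mod 401); signature holds.

genuine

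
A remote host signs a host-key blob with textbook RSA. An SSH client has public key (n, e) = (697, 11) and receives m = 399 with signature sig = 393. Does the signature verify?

sig^2 ≡ 393^2 = 154449 ≡ 412
sig^4 ≡ 412^2 = 169744 ≡ 373
sig^8 ≡ 373^2 = 139129 ≡ 426
11 = 8 + 2 + 1, so sig^11 ≡ 426·412·393 ≡ 399 (mod 697)
sig^11 mod 697 = 399 matches m.

verifies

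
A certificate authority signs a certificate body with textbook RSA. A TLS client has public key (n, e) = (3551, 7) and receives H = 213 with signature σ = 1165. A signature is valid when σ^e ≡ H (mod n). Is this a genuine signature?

forged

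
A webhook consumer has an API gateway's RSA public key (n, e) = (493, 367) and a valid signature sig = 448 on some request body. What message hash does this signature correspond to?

428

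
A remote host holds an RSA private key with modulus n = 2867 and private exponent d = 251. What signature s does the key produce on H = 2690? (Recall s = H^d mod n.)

2484

H^251 mod 2867 = 2484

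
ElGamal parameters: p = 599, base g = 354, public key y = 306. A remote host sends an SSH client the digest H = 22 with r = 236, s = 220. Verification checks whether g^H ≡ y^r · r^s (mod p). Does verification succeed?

Left side g^H mod p:
354^2 = 125316 ≡ 125
354^4 ≡ 125^2 = 15625 ≡ 51
354^8 ≡ 51^2 = 2601 ≡ 205
354^16 ≡ 205^2 = 42025 ≡ 95
22 = 16 + 4 + 2, so 354^22 ≡ 95·51·125 ≡ 36 (mod 599)
Right side y^r · r^s mod p:
306^2 = 93636 ≡ 192
306^4 ≡ 192^2 = 36864 ≡ 325
306^8 ≡ 325^2 = 105625 ≡ 201
306^16 ≡ 201^2 = 40401 ≡ 268
306^32 ≡ 268^2 = 71824 ≡ 543
306^64 ≡ 543^2 = 294849 ≡ 141
306^128 ≡ 141^2 = 19881 ≡ 114
236 = 128 + 64 + 32 + 8 + 4, so 306^236 ≡ 114·141·543·201·325 ≡ 410 (mod 599)
236^2 = 55696 ≡ 588
236^4 ≡ 588^2 = 345744 ≡ 121
236^8 ≡ 121^2 = 14641 ≡ 265
236^16 ≡ 265^2 = 70225 ≡ 142
236^32 ≡ 142^2 = 20164 ≡ 397
236^64 ≡ 397^2 = 157609 ≡ 72
236^128 ≡ 72^2 = 5184 ≡ 392
220 = 128 + 64 + 16 + 8 + 4, so 236^220 ≡ 392·72·142·265·121 ≡ 228 (mod 599)
410·228 = 93480 ≡ 36 (mod 599)
36 ≡ 36 (mod 599), so the signature is genuine.

passes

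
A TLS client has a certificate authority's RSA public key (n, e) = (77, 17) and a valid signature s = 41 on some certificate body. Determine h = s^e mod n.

13

s^2 ≡ 41^2 = 1681 ≡ 64
s^4 ≡ 64^2 = 4096 ≡ 15
s^8 ≡ 15^2 = 225 ≡ 71
s^16 ≡ 71^2 = 5041 ≡ 36
17 = 16 + 1, so s^17 ≡ 36·41 ≡ 13 (mod 77)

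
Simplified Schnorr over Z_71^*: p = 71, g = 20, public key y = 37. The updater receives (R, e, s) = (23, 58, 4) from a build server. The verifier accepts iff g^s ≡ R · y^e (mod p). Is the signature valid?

invalid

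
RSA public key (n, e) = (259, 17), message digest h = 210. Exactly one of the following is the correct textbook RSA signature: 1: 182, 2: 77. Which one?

2

Candidate 1: 182^2 = 33124 ≡ 231; 182^4 ≡ 231^2 = 53361 ≡ 7; 182^8 ≡ 7^2 = 49; 182^16 ≡ 49^2 = 2401 ≡ 70; 17 = 16 + 1, so 182^17 ≡ 70·182 ≡ 49 (mod 259)
Candidate 2: 77^2 = 5929 ≡ 231; 77^4 ≡ 231^2 = 53361 ≡ 7; 77^8 ≡ 7^2 = 49; 77^16 ≡ 49^2 = 2401 ≡ 70; 17 = 16 + 1, so 77^17 ≡ 70·77 ≡ 210 (mod 259)
  → matches h = 210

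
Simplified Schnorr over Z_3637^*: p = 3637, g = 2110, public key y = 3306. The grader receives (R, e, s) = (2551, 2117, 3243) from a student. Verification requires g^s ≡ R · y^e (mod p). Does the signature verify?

does not verify

g^s mod p:
2110^2 = 4452100 ≡ 412
2110^4 ≡ 412^2 = 169744 ≡ 2442
2110^8 ≡ 2442^2 = 5963364 ≡ 2321
2110^16 ≡ 2321^2 = 5387041 ≡ 644
2110^32 ≡ 644^2 = 414736 ≡ 118
2110^64 ≡ 118^2 = 13924 ≡ 3013
2110^128 ≡ 3013^2 = 9078169 ≡ 217
2110^256 ≡ 217^2 = 47089 ≡ 3445
2110^512 ≡ 3445^2 = 11868025 ≡ 494
2110^1024 ≡ 494^2 = 244036 ≡ 357
2110^2048 ≡ 357^2 = 127449 ≡ 154
3243 = 2048 + 1024 + 128 + 32 + 8 + 2 + 1, so 2110^3243 ≡ 154·357·217·118·2321·412·2110 ≡ 2832 (mod 3637)
R · y^e mod p:
3306^2 = 10929636 ≡ 451
3306^4 ≡ 451^2 = 203401 ≡ 3366
3306^8 ≡ 3366^2 = 11329956 ≡ 701
3306^16 ≡ 701^2 = 491401 ≡ 406
3306^32 ≡ 406^2 = 164836 ≡ 1171
3306^64 ≡ 1171^2 = 1371241 ≡ 92
3306^128 ≡ 92^2 = 8464 ≡ 1190
3306^256 ≡ 1190^2 = 1416100 ≡ 1307
3306^512 ≡ 1307^2 = 1708249 ≡ 2496
3306^1024 ≡ 2496^2 = 6230016 ≡ 3472
3306^2048 ≡ 3472^2 = 12054784 ≡ 1766
2117 = 2048 + 64 + 4 + 1, so 3306^2117 ≡ 1766·92·3366·3306 ≡ 1795 (mod 3637)
2551·1795 = 4579045 ≡ 62 (mod 3637)
2832 ≠ 62; the check fails.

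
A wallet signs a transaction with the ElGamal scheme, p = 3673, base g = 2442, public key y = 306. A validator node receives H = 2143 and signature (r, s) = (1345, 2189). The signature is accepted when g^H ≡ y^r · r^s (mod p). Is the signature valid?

invalid

Left side g^H mod p:
Squares mod 3673: 2442^1≡2442, 2442^2≡2085, 2442^4≡2066, 2442^8≡330, 2442^16≡2383, 2442^32≡231, 2442^64≡1939, 2442^128≡2242, 2442^256≡1900, 2442^512≡3114, 2442^1024≡276, 2442^2048≡2716
2143 = 2048 + 64 + 16 + 8 + 4 + 2 + 1, so 2442^2143 ≡ 2716·1939·2383·330·2066·2085·2442 ≡ 921 (mod 3673)
Right side y^r · r^s mod p:
Squares mod 3673: 306^1≡306, 306^2≡1811, 306^4≡3405, 306^8≡2037, 306^16≡2552, 306^32≡475, 306^64≡1572, 306^128≡2928, 306^256≡402, 306^512≡3665, 306^1024≡64
1345 = 1024 + 256 + 64 + 1, so 306^1345 ≡ 64·402·1572·306 ≡ 1446 (mod 3673)
Squares mod 3673: 1345^1≡1345, 1345^2≡1909, 1345^4≡665, 1345^8≡1465, 1345^16≡1193, 1345^32≡1798, 1345^64≡564, 1345^128≡2218, 1345^256≡1377, 1345^512≡861, 1345^1024≡3048, 1345^2048≡1287
2189 = 2048 + 128 + 8 + 4 + 1, so 1345^2189 ≡ 1287·2218·1465·665·1345 ≡ 3642 (mod 3673)
1446·3642 = 5266332 ≡ 2923 (mod 3673)
921 ≠ 2923, so verification fails.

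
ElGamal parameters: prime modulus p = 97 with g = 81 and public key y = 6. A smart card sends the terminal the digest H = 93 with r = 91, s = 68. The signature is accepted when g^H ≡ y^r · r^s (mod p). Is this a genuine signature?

genuine

Left side g^H mod p:
81^2 = 6561 ≡ 62
81^4 ≡ 62^2 = 3844 ≡ 61
81^8 ≡ 61^2 = 3721 ≡ 35
81^16 ≡ 35^2 = 1225 ≡ 61
81^32 ≡ 61^2 = 3721 ≡ 35
81^64 ≡ 35^2 = 1225 ≡ 61
93 = 64 + 16 + 8 + 4 + 1, so 81^93 ≡ 61·61·35·61·81 ≡ 22 (mod 97)
Right side y^r · r^s mod p:
6^2 = 36
6^4 ≡ 36^2 = 1296 ≡ 35
6^8 ≡ 35^2 = 1225 ≡ 61
6^16 ≡ 61^2 = 3721 ≡ 35
6^32 ≡ 35^2 = 1225 ≡ 61
6^64 ≡ 61^2 = 3721 ≡ 35
91 = 64 + 16 + 8 + 2 + 1, so 6^91 ≡ 35·35·61·36·6 ≡ 91 (mod 97)
91^2 = 8281 ≡ 36
91^4 ≡ 36^2 = 1296 ≡ 35
91^8 ≡ 35^2 = 1225 ≡ 61
91^16 ≡ 61^2 = 3721 ≡ 35
91^32 ≡ 35^2 = 1225 ≡ 61
91^64 ≡ 61^2 = 3721 ≡ 35
68 = 64 + 4, so 91^68 ≡ 35·35 ≡ 61 (mod 97)
91·61 = 5551 ≡ 22 (mod 97)
22 ≡ 22 (mod 97), so the signature is genuine.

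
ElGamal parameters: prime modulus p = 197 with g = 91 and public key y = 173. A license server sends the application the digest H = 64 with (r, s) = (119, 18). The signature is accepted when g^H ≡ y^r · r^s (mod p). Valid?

Left side g^H mod p:
91^2 = 8281 ≡ 7
91^4 ≡ 7^2 = 49
91^8 ≡ 49^2 = 2401 ≡ 37
91^16 ≡ 37^2 = 1369 ≡ 187
91^32 ≡ 187^2 = 34969 ≡ 100
91^64 ≡ 100^2 = 10000 ≡ 150
Right side y^r · r^s mod p:
173^2 = 29929 ≡ 182
173^4 ≡ 182^2 = 33124 ≡ 28
173^8 ≡ 28^2 = 784 ≡ 193
173^16 ≡ 193^2 = 37249 ≡ 16
173^32 ≡ 16^2 = 256 ≡ 59
173^64 ≡ 59^2 = 3481 ≡ 132
119 = 64 + 32 + 16 + 4 + 2 + 1, so 173^119 ≡ 132·59·16·28·182·173 ≡ 83 (mod 197)
119^2 = 14161 ≡ 174
119^4 ≡ 174^2 = 30276 ≡ 135
119^8 ≡ 135^2 = 18225 ≡ 101
119^16 ≡ 101^2 = 10201 ≡ 154
18 = 16 + 2, so 119^18 ≡ 154·174 ≡ 4 (mod 197)
83·4 = 332 ≡ 135 (mod 197)
150 ≠ 135, so verification fails.

no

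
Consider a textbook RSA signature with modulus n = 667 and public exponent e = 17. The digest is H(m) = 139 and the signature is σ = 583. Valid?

σ^2 ≡ 583^2 = 339889 ≡ 386
σ^4 ≡ 386^2 = 148996 ≡ 255
σ^8 ≡ 255^2 = 65025 ≡ 326
σ^16 ≡ 326^2 = 106276 ≡ 223
17 = 16 + 1, so σ^17 ≡ 223·583 ≡ 611 (mod 667)
611 ≠ 139, so verification fails.

no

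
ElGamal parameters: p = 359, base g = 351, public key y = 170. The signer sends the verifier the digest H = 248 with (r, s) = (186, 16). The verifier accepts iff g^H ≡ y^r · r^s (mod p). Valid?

yes

Left side g^H mod p:
351^2 = 123201 ≡ 64
351^4 ≡ 64^2 = 4096 ≡ 147
351^8 ≡ 147^2 = 21609 ≡ 69
351^16 ≡ 69^2 = 4761 ≡ 94
351^32 ≡ 94^2 = 8836 ≡ 220
351^64 ≡ 220^2 = 48400 ≡ 294
351^128 ≡ 294^2 = 86436 ≡ 276
248 = 128 + 64 + 32 + 16 + 8, so 351^248 ≡ 276·294·220·94·69 ≡ 27 (mod 359)
Right side y^r · r^s mod p:
170^2 = 28900 ≡ 180
170^4 ≡ 180^2 = 32400 ≡ 90
170^8 ≡ 90^2 = 8100 ≡ 202
170^16 ≡ 202^2 = 40804 ≡ 237
170^32 ≡ 237^2 = 56169 ≡ 165
170^64 ≡ 165^2 = 27225 ≡ 300
170^128 ≡ 300^2 = 90000 ≡ 250
186 = 128 + 32 + 16 + 8 + 2, so 170^186 ≡ 250·165·237·202·180 ≡ 111 (mod 359)
186^2 = 34596 ≡ 132
186^4 ≡ 132^2 = 17424 ≡ 192
186^8 ≡ 192^2 = 36864 ≡ 246
186^16 ≡ 246^2 = 60516 ≡ 204
111·204 = 22644 ≡ 27 (mod 359)
27 ≡ 27 (mod 359), so the signature is genuine.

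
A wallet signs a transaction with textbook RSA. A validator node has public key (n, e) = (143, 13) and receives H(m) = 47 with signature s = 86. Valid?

s^13 mod 143 = 47
Since 47 equals the digest 47, verification succeeds.

yes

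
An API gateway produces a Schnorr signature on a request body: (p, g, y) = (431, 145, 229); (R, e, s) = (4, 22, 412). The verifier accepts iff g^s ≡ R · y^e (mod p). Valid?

g^s mod p:
145^412 mod 431 = 9
R · y^e mod p:
229^22 mod 431 = 192
4·192 = 768 ≡ 337 (mod 431)
9 ≠ 337; the check fails.

no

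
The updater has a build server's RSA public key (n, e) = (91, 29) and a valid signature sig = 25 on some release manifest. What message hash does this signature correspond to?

Squares mod 91: sig^1≡25, sig^2≡79, sig^4≡53, sig^8≡79, sig^16≡53
29 = 16 + 8 + 4 + 1, so sig^29 ≡ 53·79·53·25 ≡ 51 (mod 91)

51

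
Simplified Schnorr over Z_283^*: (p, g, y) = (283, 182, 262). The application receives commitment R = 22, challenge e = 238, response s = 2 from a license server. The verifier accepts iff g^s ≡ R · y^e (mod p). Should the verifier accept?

g^s mod p:
182^2 mod 283 = 13
R · y^e mod p:
262^238 mod 283 = 78
22·78 = 1716 ≡ 18 (mod 283)
13 ≠ 18; the check fails.

reject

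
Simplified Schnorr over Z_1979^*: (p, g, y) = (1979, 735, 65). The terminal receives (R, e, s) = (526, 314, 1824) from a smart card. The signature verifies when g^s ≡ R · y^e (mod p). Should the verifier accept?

accept

g^s mod p:
735^1824 mod 1979 = 1219
R · y^e mod p:
65^314 mod 1979 = 134
526·134 = 70484 ≡ 1219 (mod 1979)
1219 ≡ 1219 (mod 1979); signature holds.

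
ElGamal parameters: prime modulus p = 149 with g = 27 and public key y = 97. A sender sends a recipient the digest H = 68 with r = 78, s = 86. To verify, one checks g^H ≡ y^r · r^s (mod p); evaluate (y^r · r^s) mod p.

49

97^2 = 9409 ≡ 22
97^4 ≡ 22^2 = 484 ≡ 37
97^8 ≡ 37^2 = 1369 ≡ 28
97^16 ≡ 28^2 = 784 ≡ 39
97^32 ≡ 39^2 = 1521 ≡ 31
97^64 ≡ 31^2 = 961 ≡ 67
78 = 64 + 8 + 4 + 2, so 97^78 ≡ 67·28·37·22 ≡ 112 (mod 149)
78^2 = 6084 ≡ 124
78^4 ≡ 124^2 = 15376 ≡ 29
78^8 ≡ 29^2 = 841 ≡ 96
78^16 ≡ 96^2 = 9216 ≡ 127
78^32 ≡ 127^2 = 16129 ≡ 37
78^64 ≡ 37^2 = 1369 ≡ 28
86 = 64 + 16 + 4 + 2, so 78^86 ≡ 28·127·29·124 ≡ 47 (mod 149)
y^r · r^s ≡ 112·47 = 5264 ≡ 49 (mod 149)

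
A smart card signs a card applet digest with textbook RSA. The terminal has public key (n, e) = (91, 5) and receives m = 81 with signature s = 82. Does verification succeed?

fails

Squares mod 91: s^1≡82, s^2≡81, s^4≡9
5 = 4 + 1, so s^5 ≡ 9·82 ≡ 10 (mod 91)
The recovered value 10 does not match the digest 81.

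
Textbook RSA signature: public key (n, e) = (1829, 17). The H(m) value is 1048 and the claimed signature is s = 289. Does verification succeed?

s^2 ≡ 289^2 = 83521 ≡ 1216
s^4 ≡ 1216^2 = 1478656 ≡ 824
s^8 ≡ 824^2 = 678976 ≡ 417
s^16 ≡ 417^2 = 173889 ≡ 134
17 = 16 + 1, so s^17 ≡ 134·289 ≡ 317 (mod 1829)
317 ≠ 1048, so verification fails.

fails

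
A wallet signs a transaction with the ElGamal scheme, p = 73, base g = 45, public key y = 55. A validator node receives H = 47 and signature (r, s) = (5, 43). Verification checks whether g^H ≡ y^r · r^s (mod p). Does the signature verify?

verifies

Left side g^H mod p:
Squares mod 73: 45^1≡45, 45^2≡54, 45^4≡69, 45^8≡16, 45^16≡37, 45^32≡55
47 = 32 + 8 + 4 + 2 + 1, so 45^47 ≡ 55·16·69·54·45 ≡ 29 (mod 73)
Right side y^r · r^s mod p:
Squares mod 73: 55^1≡55, 55^2≡32, 55^4≡2
5 = 4 + 1, so 55^5 ≡ 2·55 ≡ 37 (mod 73)
Squares mod 73: 5^1≡5, 5^2≡25, 5^4≡41, 5^8≡2, 5^16≡4, 5^32≡16
43 = 32 + 8 + 2 + 1, so 5^43 ≡ 16·2·25·5 ≡ 58 (mod 73)
37·58 = 2146 ≡ 29 (mod 73)
29 ≡ 29 (mod 73), so the signature is genuine.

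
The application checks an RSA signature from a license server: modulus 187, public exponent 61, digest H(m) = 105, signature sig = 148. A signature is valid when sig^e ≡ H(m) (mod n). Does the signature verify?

Squares mod 187: sig^1≡148, sig^2≡25, sig^4≡64, sig^8≡169, sig^16≡137, sig^32≡69
61 = 32 + 16 + 8 + 4 + 1, so sig^61 ≡ 69·137·169·64·148 ≡ 82 (mod 187)
sig^61 mod 187 = 82, but H(m) = 105.

does not verify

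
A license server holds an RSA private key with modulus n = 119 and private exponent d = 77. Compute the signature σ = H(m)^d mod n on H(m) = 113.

92

(H(m))^2 ≡ 113^2 = 12769 ≡ 36
(H(m))^4 ≡ 36^2 = 1296 ≡ 106
(H(m))^8 ≡ 106^2 = 11236 ≡ 50
(H(m))^16 ≡ 50^2 = 2500 ≡ 1
(H(m))^32 ≡ 1^2 = 1
(H(m))^64 ≡ 1^2 = 1
77 = 64 + 8 + 4 + 1, so (H(m))^77 ≡ 1·50·106·113 ≡ 92 (mod 119)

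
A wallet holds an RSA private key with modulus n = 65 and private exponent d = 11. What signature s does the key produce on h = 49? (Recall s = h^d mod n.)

Squares mod 65: h^1≡49, h^2≡61, h^4≡16, h^8≡61
11 = 8 + 2 + 1, so h^11 ≡ 61·61·49 ≡ 4 (mod 65)

4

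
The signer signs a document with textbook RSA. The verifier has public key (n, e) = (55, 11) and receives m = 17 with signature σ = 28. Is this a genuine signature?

genuine

σ^11 mod 55 = 17
σ^11 mod 55 = 17 matches m.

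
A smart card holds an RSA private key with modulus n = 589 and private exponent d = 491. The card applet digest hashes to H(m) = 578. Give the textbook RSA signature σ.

(H(m))^2 ≡ 578^2 = 334084 ≡ 121
(H(m))^4 ≡ 121^2 = 14641 ≡ 505
(H(m))^8 ≡ 505^2 = 255025 ≡ 577
(H(m))^16 ≡ 577^2 = 332929 ≡ 144
(H(m))^32 ≡ 144^2 = 20736 ≡ 121
(H(m))^64 ≡ 121^2 = 14641 ≡ 505
(H(m))^128 ≡ 505^2 = 255025 ≡ 577
(H(m))^256 ≡ 577^2 = 332929 ≡ 144
491 = 256 + 128 + 64 + 32 + 8 + 2 + 1, so (H(m))^491 ≡ 144·577·505·121·577·121·578 ≡ 69 (mod 589)

69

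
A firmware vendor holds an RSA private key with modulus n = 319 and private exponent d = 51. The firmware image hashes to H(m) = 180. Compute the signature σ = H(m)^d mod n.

Squares mod 319: (H(m))^1≡180, (H(m))^2≡181, (H(m))^4≡223, (H(m))^8≡284, (H(m))^16≡268, (H(m))^32≡49
51 = 32 + 16 + 2 + 1, so (H(m))^51 ≡ 49·268·181·180 ≡ 312 (mod 319)

312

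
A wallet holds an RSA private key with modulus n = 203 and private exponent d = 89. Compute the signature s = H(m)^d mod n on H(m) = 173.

115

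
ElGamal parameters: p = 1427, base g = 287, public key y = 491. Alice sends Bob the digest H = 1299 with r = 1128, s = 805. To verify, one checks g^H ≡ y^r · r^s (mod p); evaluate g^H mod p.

687

Squares mod 1427: 287^1≡287, 287^2≡1030, 287^4≡639, 287^8≡199, 287^16≡1072, 287^32≡449, 287^64≡394, 287^128≡1120, 287^256≡67, 287^512≡208, 287^1024≡454
1299 = 1024 + 256 + 16 + 2 + 1, so 287^1299 ≡ 454·67·1072·1030·287 ≡ 687 (mod 1427)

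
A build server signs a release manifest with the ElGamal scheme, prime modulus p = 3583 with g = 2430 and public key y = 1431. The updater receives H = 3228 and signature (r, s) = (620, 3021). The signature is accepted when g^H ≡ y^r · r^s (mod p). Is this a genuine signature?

forged

Left side g^H mod p:
2430^2 = 5904900 ≡ 116
2430^4 ≡ 116^2 = 13456 ≡ 2707
2430^8 ≡ 2707^2 = 7327849 ≡ 614
2430^16 ≡ 614^2 = 376996 ≡ 781
2430^32 ≡ 781^2 = 609961 ≡ 851
2430^64 ≡ 851^2 = 724201 ≡ 435
2430^128 ≡ 435^2 = 189225 ≡ 2909
2430^256 ≡ 2909^2 = 8462281 ≡ 2818
2430^512 ≡ 2818^2 = 7941124 ≡ 1196
2430^1024 ≡ 1196^2 = 1430416 ≡ 799
2430^2048 ≡ 799^2 = 638401 ≡ 627
3228 = 2048 + 1024 + 128 + 16 + 8 + 4, so 2430^3228 ≡ 627·799·2909·781·614·2707 ≡ 2556 (mod 3583)
Right side y^r · r^s mod p:
1431^2 = 2047761 ≡ 1868
1431^4 ≡ 1868^2 = 3489424 ≡ 3165
1431^8 ≡ 3165^2 = 10017225 ≡ 2740
1431^16 ≡ 2740^2 = 7507600 ≡ 1215
1431^32 ≡ 1215^2 = 1476225 ≡ 29
1431^64 ≡ 29^2 = 841
1431^128 ≡ 841^2 = 707281 ≡ 1430
1431^256 ≡ 1430^2 = 2044900 ≡ 2590
1431^512 ≡ 2590^2 = 6708100 ≡ 724
620 = 512 + 64 + 32 + 8 + 4, so 1431^620 ≡ 724·841·29·2740·3165 ≡ 2867 (mod 3583)
620^2 = 384400 ≡ 1019
620^4 ≡ 1019^2 = 1038361 ≡ 2874
620^8 ≡ 2874^2 = 8259876 ≡ 1061
620^16 ≡ 1061^2 = 1125721 ≡ 659
620^32 ≡ 659^2 = 434281 ≡ 738
620^64 ≡ 738^2 = 544644 ≡ 28
620^128 ≡ 28^2 = 784
620^256 ≡ 784^2 = 614656 ≡ 1963
620^512 ≡ 1963^2 = 3853369 ≡ 1644
620^1024 ≡ 1644^2 = 2702736 ≡ 1154
620^2048 ≡ 1154^2 = 1331716 ≡ 2423
3021 = 2048 + 512 + 256 + 128 + 64 + 8 + 4 + 1, so 620^3021 ≡ 2423·1644·1963·784·28·1061·2874·620 ≡ 3431 (mod 3583)
2867·3431 = 9836677 ≡ 1342 (mod 3583)
2556 ≠ 1342, so verification fails.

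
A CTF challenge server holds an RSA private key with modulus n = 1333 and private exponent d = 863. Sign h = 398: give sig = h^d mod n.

1153

Squares mod 1333: h^1≡398, h^2≡1110, h^4≡408, h^8≡1172, h^16≡594, h^32≡924, h^64≡656, h^128≡1110, h^256≡408, h^512≡1172
863 = 512 + 256 + 64 + 16 + 8 + 4 + 2 + 1, so h^863 ≡ 1172·408·656·594·1172·408·1110·398 ≡ 1153 (mod 1333)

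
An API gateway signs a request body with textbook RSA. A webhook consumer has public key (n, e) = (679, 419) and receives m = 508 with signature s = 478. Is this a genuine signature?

genuine

s^2 ≡ 478^2 = 228484 ≡ 340
s^4 ≡ 340^2 = 115600 ≡ 170
s^8 ≡ 170^2 = 28900 ≡ 382
s^16 ≡ 382^2 = 145924 ≡ 618
s^32 ≡ 618^2 = 381924 ≡ 326
s^64 ≡ 326^2 = 106276 ≡ 352
s^128 ≡ 352^2 = 123904 ≡ 326
s^256 ≡ 326^2 = 106276 ≡ 352
419 = 256 + 128 + 32 + 2 + 1, so s^419 ≡ 352·326·326·340·478 ≡ 508 (mod 679)
508 = m, so the signature checks out.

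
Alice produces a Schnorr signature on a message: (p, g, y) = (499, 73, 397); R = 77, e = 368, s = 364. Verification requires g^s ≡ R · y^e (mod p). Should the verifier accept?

accept

g^s mod p:
Squares mod 499: 73^1≡73, 73^2≡339, 73^4≡151, 73^8≡346, 73^16≡455, 73^32≡439, 73^64≡107, 73^128≡471, 73^256≡285
364 = 256 + 64 + 32 + 8 + 4, so 73^364 ≡ 285·107·439·346·151 ≡ 143 (mod 499)
R · y^e mod p:
Squares mod 499: 397^1≡397, 397^2≡424, 397^4≡136, 397^8≡33, 397^16≡91, 397^32≡297, 397^64≡385, 397^128≡22, 397^256≡484
368 = 256 + 64 + 32 + 16, so 397^368 ≡ 484·385·297·91 ≡ 287 (mod 499)
77·287 = 22099 ≡ 143 (mod 499)
143 ≡ 143 (mod 499); signature holds.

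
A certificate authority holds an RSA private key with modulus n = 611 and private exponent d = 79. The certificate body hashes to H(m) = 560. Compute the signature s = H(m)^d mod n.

(H(m))^79 mod 611 = 417

417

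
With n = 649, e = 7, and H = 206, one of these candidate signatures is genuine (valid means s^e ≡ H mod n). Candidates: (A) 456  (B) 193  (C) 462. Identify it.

B

Candidate A: 456^7 mod 649 = 443
Candidate B: 193^7 mod 649 = 206
  → matches H = 206
Candidate C: 462^7 mod 649 = 264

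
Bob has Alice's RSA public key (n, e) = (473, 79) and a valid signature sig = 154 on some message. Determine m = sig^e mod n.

396

sig^79 mod 473 = 396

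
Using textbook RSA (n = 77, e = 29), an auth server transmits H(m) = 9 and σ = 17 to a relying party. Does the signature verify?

does not verify

σ^2 ≡ 17^2 = 289 ≡ 58
σ^4 ≡ 58^2 = 3364 ≡ 53
σ^8 ≡ 53^2 = 2809 ≡ 37
σ^16 ≡ 37^2 = 1369 ≡ 60
29 = 16 + 8 + 4 + 1, so σ^29 ≡ 60·37·53·17 ≡ 68 (mod 77)
68 ≠ 9, so verification fails.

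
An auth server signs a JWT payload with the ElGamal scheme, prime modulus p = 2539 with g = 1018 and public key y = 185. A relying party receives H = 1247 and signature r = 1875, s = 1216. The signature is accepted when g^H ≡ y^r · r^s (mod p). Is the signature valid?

valid

Left side g^H mod p:
1018^1247 mod 2539 = 1073
Right side y^r · r^s mod p:
185^1875 mod 2539 = 1800
1875^1216 mod 2539 = 696
1800·696 = 1252800 ≡ 1073 (mod 2539)
1073 ≡ 1073 (mod 2539), so the signature is genuine.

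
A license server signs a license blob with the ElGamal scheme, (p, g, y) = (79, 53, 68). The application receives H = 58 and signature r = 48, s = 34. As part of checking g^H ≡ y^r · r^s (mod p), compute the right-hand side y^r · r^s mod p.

32

68^2 = 4624 ≡ 42
68^4 ≡ 42^2 = 1764 ≡ 26
68^8 ≡ 26^2 = 676 ≡ 44
68^16 ≡ 44^2 = 1936 ≡ 40
68^32 ≡ 40^2 = 1600 ≡ 20
48 = 32 + 16, so 68^48 ≡ 20·40 ≡ 10 (mod 79)
48^2 = 2304 ≡ 13
48^4 ≡ 13^2 = 169 ≡ 11
48^8 ≡ 11^2 = 121 ≡ 42
48^16 ≡ 42^2 = 1764 ≡ 26
48^32 ≡ 26^2 = 676 ≡ 44
34 = 32 + 2, so 48^34 ≡ 44·13 ≡ 19 (mod 79)
y^r · r^s ≡ 10·19 = 190 ≡ 32 (mod 79)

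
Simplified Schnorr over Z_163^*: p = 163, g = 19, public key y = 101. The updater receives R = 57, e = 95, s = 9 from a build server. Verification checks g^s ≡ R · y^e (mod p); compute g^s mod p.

19^2 = 361 ≡ 35
19^4 ≡ 35^2 = 1225 ≡ 84
19^8 ≡ 84^2 = 7056 ≡ 47
9 = 8 + 1, so 19^9 ≡ 47·19 ≡ 78 (mod 163)

78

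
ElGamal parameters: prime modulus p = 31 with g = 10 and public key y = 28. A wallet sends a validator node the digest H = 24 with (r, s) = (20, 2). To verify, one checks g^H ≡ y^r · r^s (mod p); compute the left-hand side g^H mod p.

16

10^24 mod 31 = 16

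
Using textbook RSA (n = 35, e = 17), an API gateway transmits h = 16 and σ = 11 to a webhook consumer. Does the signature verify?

verifies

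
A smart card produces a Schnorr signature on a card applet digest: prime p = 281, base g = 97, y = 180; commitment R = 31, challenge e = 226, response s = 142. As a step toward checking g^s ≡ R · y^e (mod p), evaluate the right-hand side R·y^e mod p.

180^2 = 32400 ≡ 85
180^4 ≡ 85^2 = 7225 ≡ 200
180^8 ≡ 200^2 = 40000 ≡ 98
180^16 ≡ 98^2 = 9604 ≡ 50
180^32 ≡ 50^2 = 2500 ≡ 252
180^64 ≡ 252^2 = 63504 ≡ 279
180^128 ≡ 279^2 = 77841 ≡ 4
226 = 128 + 64 + 32 + 2, so 180^226 ≡ 4·279·252·85 ≡ 50 (mod 281)
R · y^e ≡ 31·50 = 1550 ≡ 145 (mod 281)

145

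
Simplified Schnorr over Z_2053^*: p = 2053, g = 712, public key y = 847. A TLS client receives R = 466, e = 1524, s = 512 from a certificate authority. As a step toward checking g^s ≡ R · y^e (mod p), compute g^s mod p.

1583

712^2 = 506944 ≡ 1906
712^4 ≡ 1906^2 = 3632836 ≡ 1079
712^8 ≡ 1079^2 = 1164241 ≡ 190
712^16 ≡ 190^2 = 36100 ≡ 1199
712^32 ≡ 1199^2 = 1437601 ≡ 501
712^64 ≡ 501^2 = 251001 ≡ 535
712^128 ≡ 535^2 = 286225 ≡ 858
712^256 ≡ 858^2 = 736164 ≡ 1190
712^512 ≡ 1190^2 = 1416100 ≡ 1583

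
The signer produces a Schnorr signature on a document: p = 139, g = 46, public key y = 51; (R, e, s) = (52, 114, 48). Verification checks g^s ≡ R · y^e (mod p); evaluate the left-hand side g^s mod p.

57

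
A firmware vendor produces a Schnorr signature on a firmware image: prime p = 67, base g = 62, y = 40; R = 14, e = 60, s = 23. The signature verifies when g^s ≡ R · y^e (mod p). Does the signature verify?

verifies

g^s mod p:
62^2 = 3844 ≡ 25
62^4 ≡ 25^2 = 625 ≡ 22
62^8 ≡ 22^2 = 484 ≡ 15
62^16 ≡ 15^2 = 225 ≡ 24
23 = 16 + 4 + 2 + 1, so 62^23 ≡ 24·22·25·62 ≡ 62 (mod 67)
R · y^e mod p:
40^2 = 1600 ≡ 59
40^4 ≡ 59^2 = 3481 ≡ 64
40^8 ≡ 64^2 = 4096 ≡ 9
40^16 ≡ 9^2 = 81 ≡ 14
40^32 ≡ 14^2 = 196 ≡ 62
60 = 32 + 16 + 8 + 4, so 40^60 ≡ 62·14·9·64 ≡ 14 (mod 67)
14·14 = 196 ≡ 62 (mod 67)
62 ≡ 62 (mod 67); signature holds.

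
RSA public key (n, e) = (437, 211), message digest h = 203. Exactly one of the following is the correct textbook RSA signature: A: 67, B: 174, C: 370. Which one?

Candidate A: 67^211 mod 437 = 203
  → matches h = 203
Candidate B: 174^211 mod 437 = 261
Candidate C: 370^211 mod 437 = 234

A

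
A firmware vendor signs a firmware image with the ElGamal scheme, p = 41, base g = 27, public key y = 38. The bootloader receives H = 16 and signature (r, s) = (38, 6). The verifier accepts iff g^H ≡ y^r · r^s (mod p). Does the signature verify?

does not verify

Left side g^H mod p:
27^2 = 729 ≡ 32
27^4 ≡ 32^2 = 1024 ≡ 40
27^8 ≡ 40^2 = 1600 ≡ 1
27^16 ≡ 1^2 = 1
Right side y^r · r^s mod p:
38^2 = 1444 ≡ 9
38^4 ≡ 9^2 = 81 ≡ 40
38^8 ≡ 40^2 = 1600 ≡ 1
38^16 ≡ 1^2 = 1
38^32 ≡ 1^2 = 1
38 = 32 + 4 + 2, so 38^38 ≡ 1·40·9 ≡ 32 (mod 41)
38^2 = 1444 ≡ 9
38^4 ≡ 9^2 = 81 ≡ 40
6 = 4 + 2, so 38^6 ≡ 40·9 ≡ 32 (mod 41)
32·32 = 1024 ≡ 40 (mod 41)
1 ≠ 40, so verification fails.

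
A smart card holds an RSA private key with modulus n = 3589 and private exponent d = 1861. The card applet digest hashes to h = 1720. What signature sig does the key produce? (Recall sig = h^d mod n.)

2022

h^2 ≡ 1720^2 = 2958400 ≡ 1064
h^4 ≡ 1064^2 = 1132096 ≡ 1561
h^8 ≡ 1561^2 = 2436721 ≡ 3379
h^16 ≡ 3379^2 = 11417641 ≡ 1032
h^32 ≡ 1032^2 = 1065024 ≡ 2680
h^64 ≡ 2680^2 = 7182400 ≡ 811
h^128 ≡ 811^2 = 657721 ≡ 934
h^256 ≡ 934^2 = 872356 ≡ 229
h^512 ≡ 229^2 = 52441 ≡ 2195
h^1024 ≡ 2195^2 = 4818025 ≡ 1587
1861 = 1024 + 512 + 256 + 64 + 4 + 1, so h^1861 ≡ 1587·2195·229·811·1561·1720 ≡ 2022 (mod 3589)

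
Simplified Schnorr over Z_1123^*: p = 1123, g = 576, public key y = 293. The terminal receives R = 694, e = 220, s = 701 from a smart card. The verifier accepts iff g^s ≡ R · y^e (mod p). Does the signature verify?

verifies

g^s mod p:
Squares mod 1123: 576^1≡576, 576^2≡491, 576^4≡759, 576^8≡1105, 576^16≡324, 576^32≡537, 576^64≡881, 576^128≡168, 576^256≡149, 576^512≡864
701 = 512 + 128 + 32 + 16 + 8 + 4 + 1, so 576^701 ≡ 864·168·537·324·1105·759·576 ≡ 196 (mod 1123)
R · y^e mod p:
Squares mod 1123: 293^1≡293, 293^2≡501, 293^4≡572, 293^8≡391, 293^16≡153, 293^32≡949, 293^64≡1078, 293^128≡902
220 = 128 + 64 + 16 + 8 + 4, so 293^220 ≡ 902·1078·153·391·572 ≡ 599 (mod 1123)
694·599 = 415706 ≡ 196 (mod 1123)
196 ≡ 196 (mod 1123); signature holds.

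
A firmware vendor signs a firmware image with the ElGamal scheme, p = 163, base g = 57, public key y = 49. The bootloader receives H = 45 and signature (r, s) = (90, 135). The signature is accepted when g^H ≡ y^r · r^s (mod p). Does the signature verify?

Left side g^H mod p:
Squares mod 163: 57^1≡57, 57^2≡152, 57^4≡121, 57^8≡134, 57^16≡26, 57^32≡24
45 = 32 + 8 + 4 + 1, so 57^45 ≡ 24·134·121·57 ≡ 38 (mod 163)
Right side y^r · r^s mod p:
Squares mod 163: 49^1≡49, 49^2≡119, 49^4≡143, 49^8≡74, 49^16≡97, 49^32≡118, 49^64≡69
90 = 64 + 16 + 8 + 2, so 49^90 ≡ 69·97·74·119 ≡ 40 (mod 163)
Squares mod 163: 90^1≡90, 90^2≡113, 90^4≡55, 90^8≡91, 90^16≡131, 90^32≡46, 90^64≡160, 90^128≡9
135 = 128 + 4 + 2 + 1, so 90^135 ≡ 9·55·113·90 ≡ 58 (mod 163)
40·58 = 2320 ≡ 38 (mod 163)
38 ≡ 38 (mod 163), so the signature is genuine.

verifies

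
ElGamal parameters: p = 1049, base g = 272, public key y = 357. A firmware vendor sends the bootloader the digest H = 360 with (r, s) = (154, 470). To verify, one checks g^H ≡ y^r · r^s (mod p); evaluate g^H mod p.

198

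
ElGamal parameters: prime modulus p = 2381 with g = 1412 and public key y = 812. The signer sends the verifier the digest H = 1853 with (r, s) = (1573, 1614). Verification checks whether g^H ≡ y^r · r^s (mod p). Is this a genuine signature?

genuine

Left side g^H mod p:
1412^2 = 1993744 ≡ 847
1412^4 ≡ 847^2 = 717409 ≡ 728
1412^8 ≡ 728^2 = 529984 ≡ 1402
1412^16 ≡ 1402^2 = 1965604 ≡ 1279
1412^32 ≡ 1279^2 = 1635841 ≡ 94
1412^64 ≡ 94^2 = 8836 ≡ 1693
1412^128 ≡ 1693^2 = 2866249 ≡ 1906
1412^256 ≡ 1906^2 = 3632836 ≡ 1811
1412^512 ≡ 1811^2 = 3279721 ≡ 1084
1412^1024 ≡ 1084^2 = 1175056 ≡ 1223
1853 = 1024 + 512 + 256 + 32 + 16 + 8 + 4 + 1, so 1412^1853 ≡ 1223·1084·1811·94·1279·1402·728·1412 ≡ 599 (mod 2381)
Right side y^r · r^s mod p:
812^2 = 659344 ≡ 2188
812^4 ≡ 2188^2 = 4787344 ≡ 1534
812^8 ≡ 1534^2 = 2353156 ≡ 728
812^16 ≡ 728^2 = 529984 ≡ 1402
812^32 ≡ 1402^2 = 1965604 ≡ 1279
812^64 ≡ 1279^2 = 1635841 ≡ 94
812^128 ≡ 94^2 = 8836 ≡ 1693
812^256 ≡ 1693^2 = 2866249 ≡ 1906
812^512 ≡ 1906^2 = 3632836 ≡ 1811
812^1024 ≡ 1811^2 = 3279721 ≡ 1084
1573 = 1024 + 512 + 32 + 4 + 1, so 812^1573 ≡ 1084·1811·1279·1534·812 ≡ 1439 (mod 2381)
1573^2 = 2474329 ≡ 470
1573^4 ≡ 470^2 = 220900 ≡ 1848
1573^8 ≡ 1848^2 = 3415104 ≡ 750
1573^16 ≡ 750^2 = 562500 ≡ 584
1573^32 ≡ 584^2 = 341056 ≡ 573
1573^64 ≡ 573^2 = 328329 ≡ 2132
1573^128 ≡ 2132^2 = 4545424 ≡ 95
1573^256 ≡ 95^2 = 9025 ≡ 1882
1573^512 ≡ 1882^2 = 3541924 ≡ 1377
1573^1024 ≡ 1377^2 = 1896129 ≡ 853
1614 = 1024 + 512 + 64 + 8 + 4 + 2, so 1573^1614 ≡ 853·1377·2132·750·1848·470 ≡ 836 (mod 2381)
1439·836 = 1203004 ≡ 599 (mod 2381)
599 ≡ 599 (mod 2381), so the signature is genuine.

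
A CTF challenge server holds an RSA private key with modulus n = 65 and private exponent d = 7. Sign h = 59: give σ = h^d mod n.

h^2 ≡ 59^2 = 3481 ≡ 36
h^4 ≡ 36^2 = 1296 ≡ 61
7 = 4 + 2 + 1, so h^7 ≡ 61·36·59 ≡ 19 (mod 65)

19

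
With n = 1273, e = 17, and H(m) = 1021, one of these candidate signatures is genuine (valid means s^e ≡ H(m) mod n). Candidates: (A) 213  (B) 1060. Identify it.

B

Candidate A: 213^2 = 45369 ≡ 814; 213^4 ≡ 814^2 = 662596 ≡ 636; 213^8 ≡ 636^2 = 404496 ≡ 955; 213^16 ≡ 955^2 = 912025 ≡ 557; 17 = 16 + 1, so 213^17 ≡ 557·213 ≡ 252 (mod 1273)
Candidate B: 1060^2 = 1123600 ≡ 814; 1060^4 ≡ 814^2 = 662596 ≡ 636; 1060^8 ≡ 636^2 = 404496 ≡ 955; 1060^16 ≡ 955^2 = 912025 ≡ 557; 17 = 16 + 1, so 1060^17 ≡ 557·1060 ≡ 1021 (mod 1273)
  → matches H(m) = 1021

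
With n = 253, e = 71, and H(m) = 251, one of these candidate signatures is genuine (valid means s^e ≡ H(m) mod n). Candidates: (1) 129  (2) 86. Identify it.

Candidate 1: Squares mod 253: 129^1≡129, 129^2≡196, 129^4≡213, 129^8≡82, 129^16≡146, 129^32≡64, 129^64≡48; 71 = 64 + 4 + 2 + 1, so 129^71 ≡ 48·213·196·129 ≡ 107 (mod 253)
Candidate 2: Squares mod 253: 86^1≡86, 86^2≡59, 86^4≡192, 86^8≡179, 86^16≡163, 86^32≡4, 86^64≡16; 71 = 64 + 4 + 2 + 1, so 86^71 ≡ 16·192·59·86 ≡ 251 (mod 253)
  → matches H(m) = 251

2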